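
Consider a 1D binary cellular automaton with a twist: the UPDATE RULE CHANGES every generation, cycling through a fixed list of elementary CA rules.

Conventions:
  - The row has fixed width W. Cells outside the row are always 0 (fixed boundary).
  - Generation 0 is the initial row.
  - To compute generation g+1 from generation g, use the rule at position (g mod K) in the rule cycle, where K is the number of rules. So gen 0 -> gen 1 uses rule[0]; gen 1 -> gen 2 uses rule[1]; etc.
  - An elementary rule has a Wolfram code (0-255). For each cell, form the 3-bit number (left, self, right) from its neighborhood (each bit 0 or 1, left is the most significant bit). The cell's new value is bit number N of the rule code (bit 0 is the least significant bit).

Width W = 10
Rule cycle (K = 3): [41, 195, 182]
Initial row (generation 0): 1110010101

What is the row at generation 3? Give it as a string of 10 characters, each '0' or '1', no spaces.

Gen 0: 1110010101
Gen 1 (rule 41): 1000001010
Gen 2 (rule 195): 0011110000
Gen 3 (rule 182): 0101101000

Answer: 0101101000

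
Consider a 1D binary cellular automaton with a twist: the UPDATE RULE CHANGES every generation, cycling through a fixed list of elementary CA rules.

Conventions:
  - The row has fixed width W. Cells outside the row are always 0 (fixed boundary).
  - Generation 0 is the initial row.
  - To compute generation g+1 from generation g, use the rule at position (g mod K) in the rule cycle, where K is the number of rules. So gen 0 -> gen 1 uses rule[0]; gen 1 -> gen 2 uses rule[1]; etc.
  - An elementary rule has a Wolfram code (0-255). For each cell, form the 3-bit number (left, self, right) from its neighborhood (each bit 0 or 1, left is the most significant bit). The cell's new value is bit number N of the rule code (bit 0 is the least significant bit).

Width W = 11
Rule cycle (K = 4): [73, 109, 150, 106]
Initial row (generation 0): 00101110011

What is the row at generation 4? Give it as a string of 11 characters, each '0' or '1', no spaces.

Answer: 01001011100

Derivation:
Gen 0: 00101110011
Gen 1 (rule 73): 10001010011
Gen 2 (rule 109): 10101110011
Gen 3 (rule 150): 10100101100
Gen 4 (rule 106): 01001011100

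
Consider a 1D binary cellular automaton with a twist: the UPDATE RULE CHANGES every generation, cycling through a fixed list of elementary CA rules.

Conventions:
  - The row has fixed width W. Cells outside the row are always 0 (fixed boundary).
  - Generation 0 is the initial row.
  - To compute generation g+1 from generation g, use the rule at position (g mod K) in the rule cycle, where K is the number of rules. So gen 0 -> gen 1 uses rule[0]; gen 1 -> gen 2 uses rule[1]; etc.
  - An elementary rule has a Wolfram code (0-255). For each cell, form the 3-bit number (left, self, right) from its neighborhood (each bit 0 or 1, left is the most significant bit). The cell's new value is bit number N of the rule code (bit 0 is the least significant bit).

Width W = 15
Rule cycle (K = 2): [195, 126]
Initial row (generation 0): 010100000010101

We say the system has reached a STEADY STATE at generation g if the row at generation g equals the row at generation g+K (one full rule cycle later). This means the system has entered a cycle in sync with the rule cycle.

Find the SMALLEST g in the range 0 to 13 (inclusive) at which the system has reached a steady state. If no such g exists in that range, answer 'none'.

Answer: none

Derivation:
Gen 0: 010100000010101
Gen 1 (rule 195): 100001111100000
Gen 2 (rule 126): 110011000110000
Gen 3 (rule 195): 010101011010111
Gen 4 (rule 126): 111111111111101
Gen 5 (rule 195): 011111111111100
Gen 6 (rule 126): 110000000000110
Gen 7 (rule 195): 010111111111010
Gen 8 (rule 126): 111100000001111
Gen 9 (rule 195): 011101111110111
Gen 10 (rule 126): 110111000011101
Gen 11 (rule 195): 010011011101100
Gen 12 (rule 126): 111111110111110
Gen 13 (rule 195): 011111110011110
Gen 14 (rule 126): 110000011110011
Gen 15 (rule 195): 010111101110101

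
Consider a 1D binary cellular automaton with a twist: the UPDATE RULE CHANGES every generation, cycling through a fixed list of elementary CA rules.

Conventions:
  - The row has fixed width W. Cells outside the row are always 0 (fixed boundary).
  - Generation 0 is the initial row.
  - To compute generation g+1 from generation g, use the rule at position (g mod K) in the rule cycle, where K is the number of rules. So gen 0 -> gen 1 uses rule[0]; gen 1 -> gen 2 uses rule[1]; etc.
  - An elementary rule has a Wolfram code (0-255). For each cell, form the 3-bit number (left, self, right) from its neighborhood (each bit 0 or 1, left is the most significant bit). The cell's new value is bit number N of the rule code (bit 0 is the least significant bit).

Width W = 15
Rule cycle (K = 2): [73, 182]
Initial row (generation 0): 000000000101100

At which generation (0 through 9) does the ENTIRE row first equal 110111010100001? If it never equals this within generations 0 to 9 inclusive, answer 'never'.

Answer: 9

Derivation:
Gen 0: 000000000101100
Gen 1 (rule 73): 111111110001101
Gen 2 (rule 182): 011111101010011
Gen 3 (rule 73): 010000100000011
Gen 4 (rule 182): 111001110000100
Gen 5 (rule 73): 101001010110001
Gen 6 (rule 182): 111111111001011
Gen 7 (rule 73): 100000001000011
Gen 8 (rule 182): 110000011100100
Gen 9 (rule 73): 110111010100001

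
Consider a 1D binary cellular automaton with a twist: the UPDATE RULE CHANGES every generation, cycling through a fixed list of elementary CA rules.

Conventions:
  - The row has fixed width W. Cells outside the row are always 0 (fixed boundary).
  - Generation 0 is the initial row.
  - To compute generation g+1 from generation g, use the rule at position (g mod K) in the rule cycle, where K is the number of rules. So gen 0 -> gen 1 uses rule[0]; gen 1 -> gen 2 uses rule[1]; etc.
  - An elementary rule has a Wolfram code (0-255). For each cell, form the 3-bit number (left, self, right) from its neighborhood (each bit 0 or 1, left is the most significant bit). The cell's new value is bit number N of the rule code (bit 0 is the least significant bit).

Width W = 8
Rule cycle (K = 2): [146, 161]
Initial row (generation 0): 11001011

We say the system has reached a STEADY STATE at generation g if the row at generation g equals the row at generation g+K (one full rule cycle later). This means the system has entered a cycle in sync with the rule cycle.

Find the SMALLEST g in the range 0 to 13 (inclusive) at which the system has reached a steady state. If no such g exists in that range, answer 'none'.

Gen 0: 11001011
Gen 1 (rule 146): 00110000
Gen 2 (rule 161): 10000111
Gen 3 (rule 146): 01001010
Gen 4 (rule 161): 00000100
Gen 5 (rule 146): 00001010
Gen 6 (rule 161): 11100100
Gen 7 (rule 146): 01011010
Gen 8 (rule 161): 00100100
Gen 9 (rule 146): 01011010
Gen 10 (rule 161): 00100100
Gen 11 (rule 146): 01011010
Gen 12 (rule 161): 00100100
Gen 13 (rule 146): 01011010
Gen 14 (rule 161): 00100100
Gen 15 (rule 146): 01011010

Answer: 7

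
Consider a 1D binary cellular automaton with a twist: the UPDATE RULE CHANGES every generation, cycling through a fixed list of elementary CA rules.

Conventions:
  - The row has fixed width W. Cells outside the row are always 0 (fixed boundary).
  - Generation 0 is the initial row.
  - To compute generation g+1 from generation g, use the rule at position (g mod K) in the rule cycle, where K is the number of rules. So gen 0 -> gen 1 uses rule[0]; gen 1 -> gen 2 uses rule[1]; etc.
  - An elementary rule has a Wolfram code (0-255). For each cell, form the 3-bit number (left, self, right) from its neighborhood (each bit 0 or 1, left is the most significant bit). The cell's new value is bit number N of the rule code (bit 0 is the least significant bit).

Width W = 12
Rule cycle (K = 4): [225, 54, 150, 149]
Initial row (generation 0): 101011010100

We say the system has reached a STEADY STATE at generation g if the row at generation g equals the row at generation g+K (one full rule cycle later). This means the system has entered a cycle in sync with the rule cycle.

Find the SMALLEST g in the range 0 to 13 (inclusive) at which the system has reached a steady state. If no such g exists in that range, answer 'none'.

Gen 0: 101011010100
Gen 1 (rule 225): 010101101001
Gen 2 (rule 54): 111110011111
Gen 3 (rule 150): 011101101110
Gen 4 (rule 149): 001000000101
Gen 5 (rule 225): 100011110010
Gen 6 (rule 54): 110100001111
Gen 7 (rule 150): 000110010110
Gen 8 (rule 149): 110001010001
Gen 9 (rule 225): 010100100100
Gen 10 (rule 54): 111111111110
Gen 11 (rule 150): 011111111101
Gen 12 (rule 149): 001111111001
Gen 13 (rule 225): 100111111000
Gen 14 (rule 54): 111000000100
Gen 15 (rule 150): 010100001110
Gen 16 (rule 149): 010111100101
Gen 17 (rule 225): 001011100010

Answer: none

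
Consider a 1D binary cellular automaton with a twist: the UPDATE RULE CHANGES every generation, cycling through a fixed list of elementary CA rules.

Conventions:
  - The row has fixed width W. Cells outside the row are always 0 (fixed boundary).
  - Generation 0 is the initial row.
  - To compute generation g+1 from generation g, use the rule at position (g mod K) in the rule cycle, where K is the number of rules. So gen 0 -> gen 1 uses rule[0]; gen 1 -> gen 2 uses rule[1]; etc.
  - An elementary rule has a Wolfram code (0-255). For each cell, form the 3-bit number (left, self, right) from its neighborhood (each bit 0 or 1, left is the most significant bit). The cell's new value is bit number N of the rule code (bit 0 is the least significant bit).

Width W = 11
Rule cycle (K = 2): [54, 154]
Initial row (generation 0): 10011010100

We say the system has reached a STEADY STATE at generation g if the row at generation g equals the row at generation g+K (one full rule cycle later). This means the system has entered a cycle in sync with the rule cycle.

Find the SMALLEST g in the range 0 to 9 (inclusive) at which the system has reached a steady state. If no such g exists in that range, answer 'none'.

Answer: none

Derivation:
Gen 0: 10011010100
Gen 1 (rule 54): 11100111110
Gen 2 (rule 154): 11011111101
Gen 3 (rule 54): 00100000011
Gen 4 (rule 154): 01010000110
Gen 5 (rule 54): 11111001001
Gen 6 (rule 154): 11110110110
Gen 7 (rule 54): 00001001001
Gen 8 (rule 154): 00010110110
Gen 9 (rule 54): 00111001001
Gen 10 (rule 154): 01110110110
Gen 11 (rule 54): 10001001001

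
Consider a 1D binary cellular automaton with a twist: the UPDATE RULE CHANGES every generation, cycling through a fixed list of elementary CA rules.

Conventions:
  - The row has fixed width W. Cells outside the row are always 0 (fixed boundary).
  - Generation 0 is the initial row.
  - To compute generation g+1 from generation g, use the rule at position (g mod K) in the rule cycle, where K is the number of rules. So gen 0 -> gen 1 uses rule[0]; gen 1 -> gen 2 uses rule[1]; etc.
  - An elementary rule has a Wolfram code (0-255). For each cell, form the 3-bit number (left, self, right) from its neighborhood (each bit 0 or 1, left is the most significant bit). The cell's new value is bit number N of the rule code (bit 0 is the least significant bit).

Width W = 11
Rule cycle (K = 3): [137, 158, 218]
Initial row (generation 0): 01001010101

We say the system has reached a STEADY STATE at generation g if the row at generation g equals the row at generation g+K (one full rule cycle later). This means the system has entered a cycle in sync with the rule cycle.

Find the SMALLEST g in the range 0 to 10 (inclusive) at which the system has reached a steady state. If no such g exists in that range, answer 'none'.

Gen 0: 01001010101
Gen 1 (rule 137): 00000000000
Gen 2 (rule 158): 00000000000
Gen 3 (rule 218): 00000000000
Gen 4 (rule 137): 11111111111
Gen 5 (rule 158): 11111111110
Gen 6 (rule 218): 11111111111
Gen 7 (rule 137): 11111111110
Gen 8 (rule 158): 11111111101
Gen 9 (rule 218): 11111111100
Gen 10 (rule 137): 11111111001
Gen 11 (rule 158): 11111110111
Gen 12 (rule 218): 11111110111
Gen 13 (rule 137): 11111100110

Answer: none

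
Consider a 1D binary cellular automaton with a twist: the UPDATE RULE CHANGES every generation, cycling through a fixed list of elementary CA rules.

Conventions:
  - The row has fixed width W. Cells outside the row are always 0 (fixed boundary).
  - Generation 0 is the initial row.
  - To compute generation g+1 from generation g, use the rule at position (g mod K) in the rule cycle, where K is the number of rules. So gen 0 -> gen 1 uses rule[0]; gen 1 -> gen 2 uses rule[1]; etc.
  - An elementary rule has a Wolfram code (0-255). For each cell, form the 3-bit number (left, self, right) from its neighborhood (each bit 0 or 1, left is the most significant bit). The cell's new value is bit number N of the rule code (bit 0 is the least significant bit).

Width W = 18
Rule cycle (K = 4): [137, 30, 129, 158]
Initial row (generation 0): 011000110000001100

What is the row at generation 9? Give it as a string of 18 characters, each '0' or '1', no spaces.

Answer: 111101100001100010

Derivation:
Gen 0: 011000110000001100
Gen 1 (rule 137): 010010100111101001
Gen 2 (rule 30): 111110111100001111
Gen 3 (rule 129): 011100011001100110
Gen 4 (rule 158): 111010110111011101
Gen 5 (rule 137): 110000100110011000
Gen 6 (rule 30): 101001111101110100
Gen 7 (rule 129): 000000111000100001
Gen 8 (rule 158): 000001110101110011
Gen 9 (rule 137): 111101100001100010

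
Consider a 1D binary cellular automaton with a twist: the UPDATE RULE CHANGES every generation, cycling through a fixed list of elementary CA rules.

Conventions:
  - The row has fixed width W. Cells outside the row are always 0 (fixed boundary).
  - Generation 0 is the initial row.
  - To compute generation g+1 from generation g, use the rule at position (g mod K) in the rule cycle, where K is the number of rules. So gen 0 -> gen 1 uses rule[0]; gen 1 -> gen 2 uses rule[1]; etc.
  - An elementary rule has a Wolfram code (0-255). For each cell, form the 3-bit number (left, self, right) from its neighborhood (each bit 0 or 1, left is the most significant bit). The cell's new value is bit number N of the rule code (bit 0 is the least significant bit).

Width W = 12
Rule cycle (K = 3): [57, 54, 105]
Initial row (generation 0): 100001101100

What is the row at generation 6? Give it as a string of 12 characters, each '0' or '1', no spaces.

Answer: 100000101000

Derivation:
Gen 0: 100001101100
Gen 1 (rule 57): 011101011011
Gen 2 (rule 54): 100011100100
Gen 3 (rule 105): 001010100001
Gen 4 (rule 57): 100101011100
Gen 5 (rule 54): 111111100010
Gen 6 (rule 105): 100000101000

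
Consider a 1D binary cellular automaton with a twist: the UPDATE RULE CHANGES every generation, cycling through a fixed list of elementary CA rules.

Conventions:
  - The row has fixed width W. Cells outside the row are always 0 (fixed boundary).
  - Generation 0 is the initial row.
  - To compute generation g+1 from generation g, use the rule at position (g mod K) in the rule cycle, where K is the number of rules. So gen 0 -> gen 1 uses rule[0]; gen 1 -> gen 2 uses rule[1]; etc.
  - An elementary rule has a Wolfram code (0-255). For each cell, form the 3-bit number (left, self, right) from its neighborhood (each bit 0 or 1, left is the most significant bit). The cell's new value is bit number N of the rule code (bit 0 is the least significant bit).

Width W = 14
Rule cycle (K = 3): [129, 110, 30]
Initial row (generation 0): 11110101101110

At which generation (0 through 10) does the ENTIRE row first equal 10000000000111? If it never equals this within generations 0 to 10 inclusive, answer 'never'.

Answer: never

Derivation:
Gen 0: 11110101101110
Gen 1 (rule 129): 01100000000100
Gen 2 (rule 110): 11100000001100
Gen 3 (rule 30): 10010000011010
Gen 4 (rule 129): 00000111000000
Gen 5 (rule 110): 00001101000000
Gen 6 (rule 30): 00011001100000
Gen 7 (rule 129): 11000000001111
Gen 8 (rule 110): 11000000011001
Gen 9 (rule 30): 10100000110111
Gen 10 (rule 129): 00001110000010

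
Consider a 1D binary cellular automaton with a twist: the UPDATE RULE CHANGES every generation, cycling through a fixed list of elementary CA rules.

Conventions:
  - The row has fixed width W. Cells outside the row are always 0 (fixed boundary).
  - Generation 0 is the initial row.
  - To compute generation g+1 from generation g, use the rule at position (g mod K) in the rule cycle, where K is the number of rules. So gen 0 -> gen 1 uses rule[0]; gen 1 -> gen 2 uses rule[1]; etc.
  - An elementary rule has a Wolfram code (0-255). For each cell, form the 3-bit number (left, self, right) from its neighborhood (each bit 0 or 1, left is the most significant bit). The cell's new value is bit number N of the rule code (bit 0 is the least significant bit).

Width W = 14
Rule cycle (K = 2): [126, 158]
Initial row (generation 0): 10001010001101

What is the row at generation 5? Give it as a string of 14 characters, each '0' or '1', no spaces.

Answer: 10111000111011

Derivation:
Gen 0: 10001010001101
Gen 1 (rule 126): 11011111011111
Gen 2 (rule 158): 10011110011110
Gen 3 (rule 126): 11110011110011
Gen 4 (rule 158): 11101111101110
Gen 5 (rule 126): 10111000111011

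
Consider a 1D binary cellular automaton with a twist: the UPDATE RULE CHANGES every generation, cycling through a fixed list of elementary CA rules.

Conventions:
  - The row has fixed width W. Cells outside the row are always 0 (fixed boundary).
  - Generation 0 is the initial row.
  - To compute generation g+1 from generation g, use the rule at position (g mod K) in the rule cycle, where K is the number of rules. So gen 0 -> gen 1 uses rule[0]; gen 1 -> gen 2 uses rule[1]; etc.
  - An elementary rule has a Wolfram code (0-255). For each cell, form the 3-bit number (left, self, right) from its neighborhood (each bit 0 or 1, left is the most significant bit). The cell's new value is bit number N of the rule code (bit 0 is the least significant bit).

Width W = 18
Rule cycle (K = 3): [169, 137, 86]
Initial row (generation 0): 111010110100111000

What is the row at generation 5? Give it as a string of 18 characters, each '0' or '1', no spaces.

Gen 0: 111010110100111000
Gen 1 (rule 169): 110101101000110011
Gen 2 (rule 137): 100001000010100010
Gen 3 (rule 86): 110011100110110111
Gen 4 (rule 169): 100011000101101110
Gen 5 (rule 137): 001010010001001100

Answer: 001010010001001100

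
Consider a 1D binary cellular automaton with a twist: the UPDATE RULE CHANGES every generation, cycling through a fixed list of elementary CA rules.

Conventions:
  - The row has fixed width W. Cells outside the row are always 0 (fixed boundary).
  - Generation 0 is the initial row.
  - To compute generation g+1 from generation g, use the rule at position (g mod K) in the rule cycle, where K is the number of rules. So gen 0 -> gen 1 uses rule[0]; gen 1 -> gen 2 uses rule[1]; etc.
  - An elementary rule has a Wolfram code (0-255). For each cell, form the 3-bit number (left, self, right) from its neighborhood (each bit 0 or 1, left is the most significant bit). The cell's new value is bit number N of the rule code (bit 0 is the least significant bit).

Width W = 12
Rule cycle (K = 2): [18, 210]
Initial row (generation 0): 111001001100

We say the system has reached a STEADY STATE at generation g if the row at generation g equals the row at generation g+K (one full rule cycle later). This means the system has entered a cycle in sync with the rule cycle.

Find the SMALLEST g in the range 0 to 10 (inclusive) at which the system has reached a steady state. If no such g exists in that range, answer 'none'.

Answer: none

Derivation:
Gen 0: 111001001100
Gen 1 (rule 18): 000110110010
Gen 2 (rule 210): 001010011101
Gen 3 (rule 18): 010001100000
Gen 4 (rule 210): 101010110000
Gen 5 (rule 18): 000000001000
Gen 6 (rule 210): 000000010100
Gen 7 (rule 18): 000000100010
Gen 8 (rule 210): 000001010101
Gen 9 (rule 18): 000010000000
Gen 10 (rule 210): 000101000000
Gen 11 (rule 18): 001000100000
Gen 12 (rule 210): 010101010000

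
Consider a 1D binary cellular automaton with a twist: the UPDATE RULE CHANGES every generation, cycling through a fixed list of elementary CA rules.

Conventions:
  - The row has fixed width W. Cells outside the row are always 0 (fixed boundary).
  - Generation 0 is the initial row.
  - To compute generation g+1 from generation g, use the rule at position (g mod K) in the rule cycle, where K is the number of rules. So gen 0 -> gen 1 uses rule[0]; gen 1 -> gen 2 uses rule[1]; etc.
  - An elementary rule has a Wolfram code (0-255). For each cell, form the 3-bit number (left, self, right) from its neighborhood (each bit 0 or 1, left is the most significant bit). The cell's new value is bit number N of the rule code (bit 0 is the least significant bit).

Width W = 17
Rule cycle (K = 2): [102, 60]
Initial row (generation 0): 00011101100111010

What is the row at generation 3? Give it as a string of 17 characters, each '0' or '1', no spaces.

Answer: 01011110000111011

Derivation:
Gen 0: 00011101100111010
Gen 1 (rule 102): 00100110101001110
Gen 2 (rule 60): 00110101111101001
Gen 3 (rule 102): 01011110000111011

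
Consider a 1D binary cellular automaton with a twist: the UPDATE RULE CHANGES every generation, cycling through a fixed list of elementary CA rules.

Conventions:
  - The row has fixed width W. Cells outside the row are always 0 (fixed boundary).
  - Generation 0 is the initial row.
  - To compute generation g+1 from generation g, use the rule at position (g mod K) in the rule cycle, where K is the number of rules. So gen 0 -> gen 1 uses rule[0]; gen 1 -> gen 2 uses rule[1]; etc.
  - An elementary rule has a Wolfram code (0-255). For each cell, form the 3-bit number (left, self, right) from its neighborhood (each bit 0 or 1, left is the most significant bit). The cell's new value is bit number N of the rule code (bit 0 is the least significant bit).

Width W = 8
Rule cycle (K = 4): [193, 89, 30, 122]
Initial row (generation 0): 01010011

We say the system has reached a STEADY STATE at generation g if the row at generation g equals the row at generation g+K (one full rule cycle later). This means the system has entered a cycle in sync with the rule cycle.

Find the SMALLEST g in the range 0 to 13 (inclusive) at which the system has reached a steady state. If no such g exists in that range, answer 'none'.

Gen 0: 01010011
Gen 1 (rule 193): 00000001
Gen 2 (rule 89): 11111100
Gen 3 (rule 30): 10000010
Gen 4 (rule 122): 01000101
Gen 5 (rule 193): 00010000
Gen 6 (rule 89): 11001111
Gen 7 (rule 30): 10111000
Gen 8 (rule 122): 01101100
Gen 9 (rule 193): 00100101
Gen 10 (rule 89): 10010000
Gen 11 (rule 30): 11111000
Gen 12 (rule 122): 10001100
Gen 13 (rule 193): 00100101
Gen 14 (rule 89): 10010000
Gen 15 (rule 30): 11111000
Gen 16 (rule 122): 10001100
Gen 17 (rule 193): 00100101

Answer: 9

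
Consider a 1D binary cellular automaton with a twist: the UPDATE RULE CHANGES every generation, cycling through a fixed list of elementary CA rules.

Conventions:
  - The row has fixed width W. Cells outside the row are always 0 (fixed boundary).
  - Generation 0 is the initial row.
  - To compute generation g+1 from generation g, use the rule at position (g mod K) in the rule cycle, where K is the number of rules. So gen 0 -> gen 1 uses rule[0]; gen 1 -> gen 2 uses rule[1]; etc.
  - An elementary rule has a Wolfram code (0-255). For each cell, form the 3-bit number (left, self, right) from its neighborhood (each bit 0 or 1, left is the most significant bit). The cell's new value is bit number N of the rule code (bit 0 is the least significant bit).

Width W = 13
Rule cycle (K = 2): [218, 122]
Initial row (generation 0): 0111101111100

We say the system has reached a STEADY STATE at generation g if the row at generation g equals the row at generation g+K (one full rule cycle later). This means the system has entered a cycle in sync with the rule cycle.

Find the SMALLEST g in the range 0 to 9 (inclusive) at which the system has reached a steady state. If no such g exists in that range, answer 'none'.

Gen 0: 0111101111100
Gen 1 (rule 218): 1111101111110
Gen 2 (rule 122): 1000111000011
Gen 3 (rule 218): 0101111100111
Gen 4 (rule 122): 1011000111101
Gen 5 (rule 218): 0011101111100
Gen 6 (rule 122): 0110111000110
Gen 7 (rule 218): 1110111101111
Gen 8 (rule 122): 1011100111001
Gen 9 (rule 218): 0011111111110
Gen 10 (rule 122): 0110000000011
Gen 11 (rule 218): 1111000000111

Answer: none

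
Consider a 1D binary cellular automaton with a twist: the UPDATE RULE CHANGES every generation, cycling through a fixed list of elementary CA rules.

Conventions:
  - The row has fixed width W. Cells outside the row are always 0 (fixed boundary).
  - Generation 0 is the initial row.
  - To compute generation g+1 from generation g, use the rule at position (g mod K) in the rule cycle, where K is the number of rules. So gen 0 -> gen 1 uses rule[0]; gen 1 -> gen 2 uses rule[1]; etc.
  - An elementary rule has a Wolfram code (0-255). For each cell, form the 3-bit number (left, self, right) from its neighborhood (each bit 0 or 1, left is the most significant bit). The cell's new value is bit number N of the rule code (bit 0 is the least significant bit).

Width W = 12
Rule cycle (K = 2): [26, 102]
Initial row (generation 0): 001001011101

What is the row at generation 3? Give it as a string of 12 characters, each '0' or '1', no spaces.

Gen 0: 001001011101
Gen 1 (rule 26): 010110010000
Gen 2 (rule 102): 111010110000
Gen 3 (rule 26): 100000101000

Answer: 100000101000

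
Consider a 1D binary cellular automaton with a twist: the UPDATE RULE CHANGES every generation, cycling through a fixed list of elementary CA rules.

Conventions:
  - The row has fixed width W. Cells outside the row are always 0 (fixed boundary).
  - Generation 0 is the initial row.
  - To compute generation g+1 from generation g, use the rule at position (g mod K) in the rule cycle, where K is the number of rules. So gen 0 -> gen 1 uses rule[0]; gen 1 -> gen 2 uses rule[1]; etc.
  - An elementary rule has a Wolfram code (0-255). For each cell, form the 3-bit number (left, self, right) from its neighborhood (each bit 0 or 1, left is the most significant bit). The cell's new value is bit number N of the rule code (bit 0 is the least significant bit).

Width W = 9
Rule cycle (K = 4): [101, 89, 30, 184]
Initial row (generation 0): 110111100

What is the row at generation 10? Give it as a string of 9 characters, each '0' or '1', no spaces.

Gen 0: 110111100
Gen 1 (rule 101): 011000101
Gen 2 (rule 89): 011110000
Gen 3 (rule 30): 110001000
Gen 4 (rule 184): 101000100
Gen 5 (rule 101): 111010101
Gen 6 (rule 89): 101000000
Gen 7 (rule 30): 101100000
Gen 8 (rule 184): 011010000
Gen 9 (rule 101): 001110111
Gen 10 (rule 89): 101010101

Answer: 101010101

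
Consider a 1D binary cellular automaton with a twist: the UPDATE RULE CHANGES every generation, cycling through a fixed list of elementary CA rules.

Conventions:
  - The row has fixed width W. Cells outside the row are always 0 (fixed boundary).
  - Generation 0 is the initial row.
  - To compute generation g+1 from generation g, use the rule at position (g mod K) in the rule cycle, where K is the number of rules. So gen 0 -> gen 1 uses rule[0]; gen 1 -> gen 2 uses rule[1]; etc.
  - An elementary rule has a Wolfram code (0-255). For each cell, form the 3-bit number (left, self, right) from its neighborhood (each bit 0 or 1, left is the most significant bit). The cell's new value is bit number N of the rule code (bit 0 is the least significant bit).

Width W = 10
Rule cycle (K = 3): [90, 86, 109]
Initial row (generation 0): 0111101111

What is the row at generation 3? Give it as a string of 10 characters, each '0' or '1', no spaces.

Gen 0: 0111101111
Gen 1 (rule 90): 1100101001
Gen 2 (rule 86): 0111101111
Gen 3 (rule 109): 0100111001

Answer: 0100111001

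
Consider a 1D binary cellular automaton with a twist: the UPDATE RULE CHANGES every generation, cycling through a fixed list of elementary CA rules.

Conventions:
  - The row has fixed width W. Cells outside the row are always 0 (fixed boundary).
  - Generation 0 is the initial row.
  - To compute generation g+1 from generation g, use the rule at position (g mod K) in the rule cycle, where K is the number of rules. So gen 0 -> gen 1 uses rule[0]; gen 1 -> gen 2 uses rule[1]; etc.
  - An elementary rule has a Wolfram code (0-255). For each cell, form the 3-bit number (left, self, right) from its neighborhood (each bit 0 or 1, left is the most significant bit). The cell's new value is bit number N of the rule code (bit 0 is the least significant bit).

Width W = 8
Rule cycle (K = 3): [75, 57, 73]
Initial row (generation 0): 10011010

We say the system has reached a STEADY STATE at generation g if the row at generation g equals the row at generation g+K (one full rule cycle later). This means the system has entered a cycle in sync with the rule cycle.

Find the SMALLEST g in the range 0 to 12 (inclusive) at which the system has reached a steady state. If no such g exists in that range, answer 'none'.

Gen 0: 10011010
Gen 1 (rule 75): 00111000
Gen 2 (rule 57): 10100111
Gen 3 (rule 73): 00000101
Gen 4 (rule 75): 11111000
Gen 5 (rule 57): 10000111
Gen 6 (rule 73): 00110101
Gen 7 (rule 75): 11110000
Gen 8 (rule 57): 10001111
Gen 9 (rule 73): 00101001
Gen 10 (rule 75): 11000010
Gen 11 (rule 57): 10111001
Gen 12 (rule 73): 00101000
Gen 13 (rule 75): 11000011
Gen 14 (rule 57): 10111010
Gen 15 (rule 73): 00101000

Answer: 12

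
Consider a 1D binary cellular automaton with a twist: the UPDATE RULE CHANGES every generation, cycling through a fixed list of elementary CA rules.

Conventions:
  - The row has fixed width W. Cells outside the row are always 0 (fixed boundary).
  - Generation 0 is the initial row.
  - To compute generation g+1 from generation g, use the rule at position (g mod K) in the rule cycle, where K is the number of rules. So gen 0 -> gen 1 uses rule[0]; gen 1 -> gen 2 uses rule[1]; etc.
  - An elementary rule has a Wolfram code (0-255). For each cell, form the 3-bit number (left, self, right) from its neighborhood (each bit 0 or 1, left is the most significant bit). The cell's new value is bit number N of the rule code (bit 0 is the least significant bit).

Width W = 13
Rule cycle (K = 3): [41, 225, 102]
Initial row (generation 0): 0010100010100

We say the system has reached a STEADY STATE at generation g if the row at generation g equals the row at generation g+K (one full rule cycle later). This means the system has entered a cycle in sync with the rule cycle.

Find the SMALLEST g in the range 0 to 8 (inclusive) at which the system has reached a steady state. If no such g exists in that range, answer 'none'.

Gen 0: 0010100010100
Gen 1 (rule 41): 1001001001001
Gen 2 (rule 225): 0000000000000
Gen 3 (rule 102): 0000000000000
Gen 4 (rule 41): 1111111111111
Gen 5 (rule 225): 0111111111111
Gen 6 (rule 102): 1000000000001
Gen 7 (rule 41): 0011111111100
Gen 8 (rule 225): 1001111111101
Gen 9 (rule 102): 1010000000111
Gen 10 (rule 41): 0100111110100
Gen 11 (rule 225): 0000011111001

Answer: none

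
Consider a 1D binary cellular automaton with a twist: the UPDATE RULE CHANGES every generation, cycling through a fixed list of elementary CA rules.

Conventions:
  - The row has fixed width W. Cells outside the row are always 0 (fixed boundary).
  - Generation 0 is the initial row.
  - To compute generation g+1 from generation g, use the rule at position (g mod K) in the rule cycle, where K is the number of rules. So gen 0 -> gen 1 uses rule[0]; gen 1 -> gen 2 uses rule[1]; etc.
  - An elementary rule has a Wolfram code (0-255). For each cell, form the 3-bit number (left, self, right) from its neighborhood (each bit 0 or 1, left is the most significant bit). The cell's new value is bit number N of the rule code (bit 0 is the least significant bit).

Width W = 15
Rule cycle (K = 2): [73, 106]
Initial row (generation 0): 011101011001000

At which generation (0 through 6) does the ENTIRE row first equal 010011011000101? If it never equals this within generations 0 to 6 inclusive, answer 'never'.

Answer: never

Derivation:
Gen 0: 011101011001000
Gen 1 (rule 73): 010100011000011
Gen 2 (rule 106): 101000111000111
Gen 3 (rule 73): 000010101010101
Gen 4 (rule 106): 000101010101010
Gen 5 (rule 73): 110000000000000
Gen 6 (rule 106): 110000000000000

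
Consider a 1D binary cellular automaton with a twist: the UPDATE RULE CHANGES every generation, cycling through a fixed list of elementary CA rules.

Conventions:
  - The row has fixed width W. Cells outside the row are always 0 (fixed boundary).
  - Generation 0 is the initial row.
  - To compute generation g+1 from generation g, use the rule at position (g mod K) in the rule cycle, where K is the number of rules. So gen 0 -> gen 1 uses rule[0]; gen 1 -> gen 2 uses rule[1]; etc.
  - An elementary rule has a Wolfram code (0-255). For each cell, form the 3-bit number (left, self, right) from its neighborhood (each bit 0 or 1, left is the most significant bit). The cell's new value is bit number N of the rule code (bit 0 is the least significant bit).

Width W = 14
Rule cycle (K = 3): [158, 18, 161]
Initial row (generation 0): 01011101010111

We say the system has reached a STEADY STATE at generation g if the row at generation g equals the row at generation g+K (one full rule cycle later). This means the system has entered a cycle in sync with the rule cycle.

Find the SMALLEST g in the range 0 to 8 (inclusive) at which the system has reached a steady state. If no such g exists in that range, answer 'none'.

Gen 0: 01011101010111
Gen 1 (rule 158): 11011001010110
Gen 2 (rule 18): 00000110000001
Gen 3 (rule 161): 11110000111100
Gen 4 (rule 158): 11101001111010
Gen 5 (rule 18): 00000110000001
Gen 6 (rule 161): 11110000111100
Gen 7 (rule 158): 11101001111010
Gen 8 (rule 18): 00000110000001
Gen 9 (rule 161): 11110000111100
Gen 10 (rule 158): 11101001111010
Gen 11 (rule 18): 00000110000001

Answer: 2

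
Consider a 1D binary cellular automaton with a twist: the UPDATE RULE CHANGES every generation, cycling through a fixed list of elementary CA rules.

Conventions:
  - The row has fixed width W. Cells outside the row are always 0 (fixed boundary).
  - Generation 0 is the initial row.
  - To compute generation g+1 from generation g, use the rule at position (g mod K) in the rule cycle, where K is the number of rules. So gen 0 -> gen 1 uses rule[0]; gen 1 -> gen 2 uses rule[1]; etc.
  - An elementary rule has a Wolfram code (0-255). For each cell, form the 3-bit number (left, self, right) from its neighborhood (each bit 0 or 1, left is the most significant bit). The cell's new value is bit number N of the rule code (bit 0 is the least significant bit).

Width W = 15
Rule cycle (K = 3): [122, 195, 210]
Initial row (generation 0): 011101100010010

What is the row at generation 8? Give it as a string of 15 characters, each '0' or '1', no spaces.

Gen 0: 011101100010010
Gen 1 (rule 122): 110111110101101
Gen 2 (rule 195): 010011110000100
Gen 3 (rule 210): 101101111001010
Gen 4 (rule 122): 011111001110101
Gen 5 (rule 195): 101111010110000
Gen 6 (rule 210): 000111000011000
Gen 7 (rule 122): 001101100111100
Gen 8 (rule 195): 110100101011101

Answer: 110100101011101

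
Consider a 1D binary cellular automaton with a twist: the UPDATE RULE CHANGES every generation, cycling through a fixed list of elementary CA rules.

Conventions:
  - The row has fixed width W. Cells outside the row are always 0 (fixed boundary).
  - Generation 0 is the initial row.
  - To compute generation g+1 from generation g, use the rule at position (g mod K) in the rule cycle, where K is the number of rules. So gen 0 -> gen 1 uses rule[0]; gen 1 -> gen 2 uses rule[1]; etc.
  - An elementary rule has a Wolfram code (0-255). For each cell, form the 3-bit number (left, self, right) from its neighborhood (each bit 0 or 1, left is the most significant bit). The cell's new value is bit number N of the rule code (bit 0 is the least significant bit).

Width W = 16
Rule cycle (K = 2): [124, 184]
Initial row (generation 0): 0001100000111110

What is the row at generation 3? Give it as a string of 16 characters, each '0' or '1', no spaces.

Answer: 0001111100011011

Derivation:
Gen 0: 0001100000111110
Gen 1 (rule 124): 0001110000100011
Gen 2 (rule 184): 0001101000010010
Gen 3 (rule 124): 0001111100011011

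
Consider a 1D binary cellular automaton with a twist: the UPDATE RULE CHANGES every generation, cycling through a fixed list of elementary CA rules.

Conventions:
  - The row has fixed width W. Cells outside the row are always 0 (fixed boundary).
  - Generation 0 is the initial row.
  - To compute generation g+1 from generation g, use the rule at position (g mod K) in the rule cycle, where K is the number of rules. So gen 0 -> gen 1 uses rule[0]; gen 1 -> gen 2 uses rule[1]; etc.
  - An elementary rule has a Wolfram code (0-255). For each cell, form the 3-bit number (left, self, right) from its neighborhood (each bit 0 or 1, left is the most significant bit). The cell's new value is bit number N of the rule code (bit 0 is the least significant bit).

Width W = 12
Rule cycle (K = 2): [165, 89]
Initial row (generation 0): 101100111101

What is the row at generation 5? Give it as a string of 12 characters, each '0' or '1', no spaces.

Gen 0: 101100111101
Gen 1 (rule 165): 110000011011
Gen 2 (rule 89): 111111011011
Gen 3 (rule 165): 011110100100
Gen 4 (rule 89): 010010010011
Gen 5 (rule 165): 010010010000

Answer: 010010010000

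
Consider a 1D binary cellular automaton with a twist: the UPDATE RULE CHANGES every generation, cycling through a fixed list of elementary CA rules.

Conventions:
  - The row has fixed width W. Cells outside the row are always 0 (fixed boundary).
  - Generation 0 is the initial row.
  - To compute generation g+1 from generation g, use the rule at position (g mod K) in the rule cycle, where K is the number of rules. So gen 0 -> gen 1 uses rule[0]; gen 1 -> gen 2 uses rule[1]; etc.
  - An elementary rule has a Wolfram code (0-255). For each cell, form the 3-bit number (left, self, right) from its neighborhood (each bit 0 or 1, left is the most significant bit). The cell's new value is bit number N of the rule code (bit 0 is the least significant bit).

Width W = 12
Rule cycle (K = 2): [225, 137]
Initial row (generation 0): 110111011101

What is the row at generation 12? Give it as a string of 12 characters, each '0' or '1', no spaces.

Answer: 100000011100

Derivation:
Gen 0: 110111011101
Gen 1 (rule 225): 011011101110
Gen 2 (rule 137): 010011001100
Gen 3 (rule 225): 000001000101
Gen 4 (rule 137): 111100010000
Gen 5 (rule 225): 011101000111
Gen 6 (rule 137): 011000010110
Gen 7 (rule 225): 001011001010
Gen 8 (rule 137): 100010000000
Gen 9 (rule 225): 001000111111
Gen 10 (rule 137): 100010111110
Gen 11 (rule 225): 001001011110
Gen 12 (rule 137): 100000011100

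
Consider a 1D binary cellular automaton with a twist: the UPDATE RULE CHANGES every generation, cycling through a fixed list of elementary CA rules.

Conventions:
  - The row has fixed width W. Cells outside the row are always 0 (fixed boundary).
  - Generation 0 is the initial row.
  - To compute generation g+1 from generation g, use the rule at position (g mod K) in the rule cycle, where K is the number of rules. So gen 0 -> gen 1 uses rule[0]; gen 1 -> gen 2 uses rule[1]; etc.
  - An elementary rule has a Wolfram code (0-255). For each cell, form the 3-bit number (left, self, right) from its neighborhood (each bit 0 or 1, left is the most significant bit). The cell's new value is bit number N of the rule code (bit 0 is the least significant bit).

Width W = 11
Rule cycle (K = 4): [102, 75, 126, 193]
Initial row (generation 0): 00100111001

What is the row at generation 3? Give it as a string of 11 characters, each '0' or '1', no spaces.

Gen 0: 00100111001
Gen 1 (rule 102): 01101001011
Gen 2 (rule 75): 11100010011
Gen 3 (rule 126): 10110111111

Answer: 10110111111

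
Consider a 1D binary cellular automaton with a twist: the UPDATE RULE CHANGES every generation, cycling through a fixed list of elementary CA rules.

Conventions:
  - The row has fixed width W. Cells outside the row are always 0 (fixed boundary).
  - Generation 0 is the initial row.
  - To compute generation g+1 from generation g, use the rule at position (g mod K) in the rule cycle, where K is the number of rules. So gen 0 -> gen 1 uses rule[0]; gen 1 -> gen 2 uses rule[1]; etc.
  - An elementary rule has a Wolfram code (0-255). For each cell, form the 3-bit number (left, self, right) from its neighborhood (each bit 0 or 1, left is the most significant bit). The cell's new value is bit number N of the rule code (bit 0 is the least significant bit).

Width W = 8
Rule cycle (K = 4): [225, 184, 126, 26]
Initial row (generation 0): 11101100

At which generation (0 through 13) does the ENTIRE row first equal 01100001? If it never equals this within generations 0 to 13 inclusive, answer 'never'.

Answer: never

Derivation:
Gen 0: 11101100
Gen 1 (rule 225): 01110101
Gen 2 (rule 184): 01101010
Gen 3 (rule 126): 11111111
Gen 4 (rule 26): 10000000
Gen 5 (rule 225): 00111111
Gen 6 (rule 184): 00111110
Gen 7 (rule 126): 01100011
Gen 8 (rule 26): 11010110
Gen 9 (rule 225): 01101010
Gen 10 (rule 184): 01010101
Gen 11 (rule 126): 11111111
Gen 12 (rule 26): 10000000
Gen 13 (rule 225): 00111111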